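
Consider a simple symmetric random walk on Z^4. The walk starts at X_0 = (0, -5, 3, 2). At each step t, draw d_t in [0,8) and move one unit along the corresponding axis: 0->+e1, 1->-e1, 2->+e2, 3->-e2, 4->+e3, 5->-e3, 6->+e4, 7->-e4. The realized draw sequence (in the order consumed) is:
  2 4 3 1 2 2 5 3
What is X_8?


t=0: X=(0, -5, 3, 2), d=2 → +e2, X_1=(0, -4, 3, 2)
t=1: X=(0, -4, 3, 2), d=4 → +e3, X_2=(0, -4, 4, 2)
t=2: X=(0, -4, 4, 2), d=3 → -e2, X_3=(0, -5, 4, 2)
t=3: X=(0, -5, 4, 2), d=1 → -e1, X_4=(-1, -5, 4, 2)
t=4: X=(-1, -5, 4, 2), d=2 → +e2, X_5=(-1, -4, 4, 2)
t=5: X=(-1, -4, 4, 2), d=2 → +e2, X_6=(-1, -3, 4, 2)
t=6: X=(-1, -3, 4, 2), d=5 → -e3, X_7=(-1, -3, 3, 2)
t=7: X=(-1, -3, 3, 2), d=3 → -e2, X_8=(-1, -4, 3, 2)

(-1, -4, 3, 2)


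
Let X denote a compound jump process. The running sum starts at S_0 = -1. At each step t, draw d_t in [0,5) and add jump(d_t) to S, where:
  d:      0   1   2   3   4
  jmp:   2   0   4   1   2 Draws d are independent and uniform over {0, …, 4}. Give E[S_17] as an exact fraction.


148/5

Outcome values over d=0..4: [2, 0, 4, 1, 2]
Σy = 9, Σy² = 25, M = 5
μ = 9/5 = 9/5,  σ² = 25/5 − (9/5)² = 44/25
E[S_17] = -1 + 17·(9/5) = 148/5


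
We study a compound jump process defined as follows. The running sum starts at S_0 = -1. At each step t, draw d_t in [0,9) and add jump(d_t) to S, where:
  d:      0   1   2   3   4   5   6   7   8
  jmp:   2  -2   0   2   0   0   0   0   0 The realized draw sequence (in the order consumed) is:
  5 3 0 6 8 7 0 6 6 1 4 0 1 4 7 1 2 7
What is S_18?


1

t=0: S=-1, d=5, jump=0, S_1=-1
t=1: S=-1, d=3, jump=2, S_2=1
t=2: S=1, d=0, jump=2, S_3=3
t=3: S=3, d=6, jump=0, S_4=3
t=4: S=3, d=8, jump=0, S_5=3
t=5: S=3, d=7, jump=0, S_6=3
t=6: S=3, d=0, jump=2, S_7=5
t=7: S=5, d=6, jump=0, S_8=5
t=8: S=5, d=6, jump=0, S_9=5
t=9: S=5, d=1, jump=-2, S_10=3
t=10: S=3, d=4, jump=0, S_11=3
t=11: S=3, d=0, jump=2, S_12=5
t=12: S=5, d=1, jump=-2, S_13=3
t=13: S=3, d=4, jump=0, S_14=3
t=14: S=3, d=7, jump=0, S_15=3
t=15: S=3, d=1, jump=-2, S_16=1
t=16: S=1, d=2, jump=0, S_17=1
t=17: S=1, d=7, jump=0, S_18=1


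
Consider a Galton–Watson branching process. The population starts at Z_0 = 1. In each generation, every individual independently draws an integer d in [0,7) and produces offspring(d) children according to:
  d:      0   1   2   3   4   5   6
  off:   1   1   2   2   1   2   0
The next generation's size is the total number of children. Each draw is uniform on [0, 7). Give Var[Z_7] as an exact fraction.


Outcome values over d=0..6: [1, 1, 2, 2, 1, 2, 0]
Σy = 9, Σy² = 15, M = 7
μ = 9/7 = 9/7,  σ² = 15/7 − (9/7)² = 24/49
V_0 = 0, E_0 = 1
V_1 = 24/49·E_0 + (9/7)²·V_0 = 24/49;  E_1 = 9/7
V_2 = 24/49·E_1 + (9/7)²·V_1 = 3456/2401;  E_2 = 81/49
V_3 = 24/49·E_2 + (9/7)²·V_2 = 375192/117649;  E_3 = 729/343
V_4 = 24/49·E_3 + (9/7)²·V_3 = 36391680/5764801;  E_4 = 6561/2401
V_5 = 24/49·E_4 + (9/7)²·V_4 = 3325797144/282475249;  E_5 = 59049/16807
V_6 = 24/49·E_5 + (9/7)²·V_5 = 293208045696/13841287201;  E_6 = 531441/117649
V_7 = 24/49·E_6 + (9/7)²·V_6 = 25250415754392/678223072849;  E_7 = 4782969/823543

25250415754392/678223072849


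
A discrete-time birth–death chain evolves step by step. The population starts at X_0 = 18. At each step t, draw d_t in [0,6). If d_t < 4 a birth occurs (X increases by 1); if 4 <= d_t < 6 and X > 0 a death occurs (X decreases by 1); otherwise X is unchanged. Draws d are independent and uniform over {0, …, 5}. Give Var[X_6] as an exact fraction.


X can drop by at most 1 per step and X_0 = 18 > T = 6, so X_t >= 18 − t >= 12 > 0 for every t <= 6: the floor at 0 (the 'and X > 0' condition) never binds. Hence X_6 = X_0 + Σ_{t<6} Y_t with i.i.d. increments Y_t = y(d_t) ∈ {+1, −1, 0}.
Outcome values over d=0..5: [1, 1, 1, 1, -1, -1]
Σy = 2, Σy² = 6, M = 6
μ = 2/6 = 1/3,  σ² = 6/6 − (1/3)² = 8/9
Independent increments: Var[X_6] = 6·σ² = 6·(8/9) = 16/3

16/3


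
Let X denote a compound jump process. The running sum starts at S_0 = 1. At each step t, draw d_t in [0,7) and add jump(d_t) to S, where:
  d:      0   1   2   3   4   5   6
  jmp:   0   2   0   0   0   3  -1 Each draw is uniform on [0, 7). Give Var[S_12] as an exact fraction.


Outcome values over d=0..6: [0, 2, 0, 0, 0, 3, -1]
Σy = 4, Σy² = 14, M = 7
μ = 4/7 = 4/7,  σ² = 14/7 − (4/7)² = 82/49
Independent increments: Var[S_12] = 12·σ² = 12·(82/49) = 984/49

984/49


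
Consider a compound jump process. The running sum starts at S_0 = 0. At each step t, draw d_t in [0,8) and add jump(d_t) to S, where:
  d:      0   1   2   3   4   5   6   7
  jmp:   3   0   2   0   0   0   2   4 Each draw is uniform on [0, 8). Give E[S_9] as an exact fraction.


Outcome values over d=0..7: [3, 0, 2, 0, 0, 0, 2, 4]
Σy = 11, Σy² = 33, M = 8
μ = 11/8 = 11/8,  σ² = 33/8 − (11/8)² = 143/64
E[S_9] = 0 + 9·(11/8) = 99/8

99/8


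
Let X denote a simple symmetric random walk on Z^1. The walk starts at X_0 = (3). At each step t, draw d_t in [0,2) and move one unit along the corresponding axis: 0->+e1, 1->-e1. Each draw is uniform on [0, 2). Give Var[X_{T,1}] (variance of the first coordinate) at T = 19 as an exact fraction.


19

Outcome values over d=0..1: [1, -1]
Σy = 0, Σy² = 2, M = 2
μ = 0/2 = 0,  σ² = 2/2 − (0)² = 1
Independent increments: Var[X_19] = 19·σ² = 19·(1) = 19


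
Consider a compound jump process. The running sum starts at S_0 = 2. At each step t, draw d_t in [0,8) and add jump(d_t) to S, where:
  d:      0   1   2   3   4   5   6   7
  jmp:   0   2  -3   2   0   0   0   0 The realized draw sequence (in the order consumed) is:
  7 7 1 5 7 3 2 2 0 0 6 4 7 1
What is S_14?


2

t=0: S=2, d=7, jump=0, S_1=2
t=1: S=2, d=7, jump=0, S_2=2
t=2: S=2, d=1, jump=2, S_3=4
t=3: S=4, d=5, jump=0, S_4=4
t=4: S=4, d=7, jump=0, S_5=4
t=5: S=4, d=3, jump=2, S_6=6
t=6: S=6, d=2, jump=-3, S_7=3
t=7: S=3, d=2, jump=-3, S_8=0
t=8: S=0, d=0, jump=0, S_9=0
t=9: S=0, d=0, jump=0, S_10=0
t=10: S=0, d=6, jump=0, S_11=0
t=11: S=0, d=4, jump=0, S_12=0
t=12: S=0, d=7, jump=0, S_13=0
t=13: S=0, d=1, jump=2, S_14=2


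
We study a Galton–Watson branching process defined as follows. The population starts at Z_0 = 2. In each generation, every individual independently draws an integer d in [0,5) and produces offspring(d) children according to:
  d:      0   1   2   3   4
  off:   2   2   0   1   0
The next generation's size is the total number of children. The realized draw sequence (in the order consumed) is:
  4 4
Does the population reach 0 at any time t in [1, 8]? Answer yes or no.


gen 0: Z_0=2, draws=[4, 4], offspring=[0, 0], Z_1=0
gen 1: Z_1=0, draws=[], offspring=[], Z_2=0
gen 2: Z_2=0, draws=[], offspring=[], Z_3=0
gen 3: Z_3=0, draws=[], offspring=[], Z_4=0
gen 4: Z_4=0, draws=[], offspring=[], Z_5=0
gen 5: Z_5=0, draws=[], offspring=[], Z_6=0
gen 6: Z_6=0, draws=[], offspring=[], Z_7=0
gen 7: Z_7=0, draws=[], offspring=[], Z_8=0

yes


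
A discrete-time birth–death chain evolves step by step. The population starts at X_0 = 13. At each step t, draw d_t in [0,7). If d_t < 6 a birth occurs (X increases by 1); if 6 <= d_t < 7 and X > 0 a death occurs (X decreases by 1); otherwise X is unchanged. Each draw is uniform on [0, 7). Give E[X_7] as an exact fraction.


X can drop by at most 1 per step and X_0 = 13 > T = 7, so X_t >= 13 − t >= 6 > 0 for every t <= 7: the floor at 0 (the 'and X > 0' condition) never binds. Hence X_7 = X_0 + Σ_{t<7} Y_t with i.i.d. increments Y_t = y(d_t) ∈ {+1, −1, 0}.
Outcome values over d=0..6: [1, 1, 1, 1, 1, 1, -1]
Σy = 5, Σy² = 7, M = 7
μ = 5/7 = 5/7,  σ² = 7/7 − (5/7)² = 24/49
E[X_7] = 13 + 7·(5/7) = 18

18


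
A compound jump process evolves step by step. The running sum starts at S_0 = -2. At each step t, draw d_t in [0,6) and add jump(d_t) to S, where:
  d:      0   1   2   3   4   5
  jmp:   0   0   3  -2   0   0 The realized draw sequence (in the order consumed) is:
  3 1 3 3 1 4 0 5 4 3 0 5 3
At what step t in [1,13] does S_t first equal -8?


4

t=0: S=-2, d=3, jump=-2, S_1=-4
t=1: S=-4, d=1, jump=0, S_2=-4
t=2: S=-4, d=3, jump=-2, S_3=-6
t=3: S=-6, d=3, jump=-2, S_4=-8
t=4: S=-8, d=1, jump=0, S_5=-8
t=5: S=-8, d=4, jump=0, S_6=-8
t=6: S=-8, d=0, jump=0, S_7=-8
t=7: S=-8, d=5, jump=0, S_8=-8
t=8: S=-8, d=4, jump=0, S_9=-8
t=9: S=-8, d=3, jump=-2, S_10=-10
t=10: S=-10, d=0, jump=0, S_11=-10
t=11: S=-10, d=5, jump=0, S_12=-10
t=12: S=-10, d=3, jump=-2, S_13=-12


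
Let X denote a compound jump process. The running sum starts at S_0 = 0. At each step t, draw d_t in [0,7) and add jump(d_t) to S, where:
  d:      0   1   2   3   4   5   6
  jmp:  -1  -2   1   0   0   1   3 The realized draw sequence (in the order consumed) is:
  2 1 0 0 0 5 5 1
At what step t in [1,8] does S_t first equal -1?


t=0: S=0, d=2, jump=1, S_1=1
t=1: S=1, d=1, jump=-2, S_2=-1
t=2: S=-1, d=0, jump=-1, S_3=-2
t=3: S=-2, d=0, jump=-1, S_4=-3
t=4: S=-3, d=0, jump=-1, S_5=-4
t=5: S=-4, d=5, jump=1, S_6=-3
t=6: S=-3, d=5, jump=1, S_7=-2
t=7: S=-2, d=1, jump=-2, S_8=-4

2


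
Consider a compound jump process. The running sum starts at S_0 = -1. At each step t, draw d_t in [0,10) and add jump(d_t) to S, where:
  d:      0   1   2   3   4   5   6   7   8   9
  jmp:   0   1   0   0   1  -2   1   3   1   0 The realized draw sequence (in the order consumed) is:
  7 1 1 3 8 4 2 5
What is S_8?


t=0: S=-1, d=7, jump=3, S_1=2
t=1: S=2, d=1, jump=1, S_2=3
t=2: S=3, d=1, jump=1, S_3=4
t=3: S=4, d=3, jump=0, S_4=4
t=4: S=4, d=8, jump=1, S_5=5
t=5: S=5, d=4, jump=1, S_6=6
t=6: S=6, d=2, jump=0, S_7=6
t=7: S=6, d=5, jump=-2, S_8=4

4


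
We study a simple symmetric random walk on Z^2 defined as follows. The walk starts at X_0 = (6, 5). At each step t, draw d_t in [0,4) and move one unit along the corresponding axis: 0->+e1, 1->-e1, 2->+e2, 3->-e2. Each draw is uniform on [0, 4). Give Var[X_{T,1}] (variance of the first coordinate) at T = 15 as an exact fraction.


15/2

Outcome values over d=0..3: [1, -1, 0, 0]
Σy = 0, Σy² = 2, M = 4
μ = 0/4 = 0,  σ² = 2/4 − (0)² = 1/2
Independent increments: Var[X_15] = 15·σ² = 15·(1/2) = 15/2


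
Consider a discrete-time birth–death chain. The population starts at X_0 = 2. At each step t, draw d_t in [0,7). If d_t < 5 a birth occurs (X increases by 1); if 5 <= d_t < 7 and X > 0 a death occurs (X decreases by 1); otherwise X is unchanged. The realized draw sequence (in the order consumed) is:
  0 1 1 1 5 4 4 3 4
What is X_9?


9

t=0: X=2, d=0 → birth, X_1=3
t=1: X=3, d=1 → birth, X_2=4
t=2: X=4, d=1 → birth, X_3=5
t=3: X=5, d=1 → birth, X_4=6
t=4: X=6, d=5 → death, X_5=5
t=5: X=5, d=4 → birth, X_6=6
t=6: X=6, d=4 → birth, X_7=7
t=7: X=7, d=3 → birth, X_8=8
t=8: X=8, d=4 → birth, X_9=9


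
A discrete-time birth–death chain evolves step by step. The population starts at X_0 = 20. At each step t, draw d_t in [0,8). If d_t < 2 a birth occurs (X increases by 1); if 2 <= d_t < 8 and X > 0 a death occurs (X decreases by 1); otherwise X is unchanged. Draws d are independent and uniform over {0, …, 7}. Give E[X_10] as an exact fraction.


15

X can drop by at most 1 per step and X_0 = 20 > T = 10, so X_t >= 20 − t >= 10 > 0 for every t <= 10: the floor at 0 (the 'and X > 0' condition) never binds. Hence X_10 = X_0 + Σ_{t<10} Y_t with i.i.d. increments Y_t = y(d_t) ∈ {+1, −1, 0}.
Outcome values over d=0..7: [1, 1, -1, -1, -1, -1, -1, -1]
Σy = -4, Σy² = 8, M = 8
μ = -4/8 = -1/2,  σ² = 8/8 − (-1/2)² = 3/4
E[X_10] = 20 + 10·(-1/2) = 15


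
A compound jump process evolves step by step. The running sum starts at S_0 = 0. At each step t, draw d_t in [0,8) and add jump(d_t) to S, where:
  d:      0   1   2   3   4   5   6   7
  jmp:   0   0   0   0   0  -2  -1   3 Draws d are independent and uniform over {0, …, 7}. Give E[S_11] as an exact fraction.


0

Outcome values over d=0..7: [0, 0, 0, 0, 0, -2, -1, 3]
Σy = 0, Σy² = 14, M = 8
μ = 0/8 = 0,  σ² = 14/8 − (0)² = 7/4
E[S_11] = 0 + 11·(0) = 0


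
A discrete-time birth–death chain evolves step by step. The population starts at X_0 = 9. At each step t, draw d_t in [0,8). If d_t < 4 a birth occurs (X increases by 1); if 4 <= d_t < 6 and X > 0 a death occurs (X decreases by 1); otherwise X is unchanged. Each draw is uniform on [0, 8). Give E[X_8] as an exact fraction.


X can drop by at most 1 per step and X_0 = 9 > T = 8, so X_t >= 9 − t >= 1 > 0 for every t <= 8: the floor at 0 (the 'and X > 0' condition) never binds. Hence X_8 = X_0 + Σ_{t<8} Y_t with i.i.d. increments Y_t = y(d_t) ∈ {+1, −1, 0}.
Outcome values over d=0..7: [1, 1, 1, 1, -1, -1, 0, 0]
Σy = 2, Σy² = 6, M = 8
μ = 2/8 = 1/4,  σ² = 6/8 − (1/4)² = 11/16
E[X_8] = 9 + 8·(1/4) = 11

11


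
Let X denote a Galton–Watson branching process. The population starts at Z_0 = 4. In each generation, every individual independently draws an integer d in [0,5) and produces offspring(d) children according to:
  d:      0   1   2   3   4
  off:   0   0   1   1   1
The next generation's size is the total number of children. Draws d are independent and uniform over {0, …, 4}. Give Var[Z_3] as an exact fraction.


10584/15625

Outcome values over d=0..4: [0, 0, 1, 1, 1]
Σy = 3, Σy² = 3, M = 5
μ = 3/5 = 3/5,  σ² = 3/5 − (3/5)² = 6/25
V_0 = 0, E_0 = 4
V_1 = 6/25·E_0 + (3/5)²·V_0 = 24/25;  E_1 = 12/5
V_2 = 6/25·E_1 + (3/5)²·V_1 = 576/625;  E_2 = 36/25
V_3 = 6/25·E_2 + (3/5)²·V_2 = 10584/15625;  E_3 = 108/125


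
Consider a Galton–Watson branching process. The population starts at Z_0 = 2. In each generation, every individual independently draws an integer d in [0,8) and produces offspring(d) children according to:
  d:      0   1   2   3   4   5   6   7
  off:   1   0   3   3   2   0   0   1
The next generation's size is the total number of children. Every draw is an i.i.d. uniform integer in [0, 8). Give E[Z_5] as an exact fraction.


3125/512

Outcome values over d=0..7: [1, 0, 3, 3, 2, 0, 0, 1]
Σy = 10, Σy² = 24, M = 8
μ = 10/8 = 5/4,  σ² = 24/8 − (5/4)² = 23/16
E[Z_0] = 2
E[Z_1] = 5/4·E[Z_0] = 5/2
E[Z_2] = 5/4·E[Z_1] = 25/8
E[Z_3] = 5/4·E[Z_2] = 125/32
E[Z_4] = 5/4·E[Z_3] = 625/128
E[Z_5] = 5/4·E[Z_4] = 3125/512


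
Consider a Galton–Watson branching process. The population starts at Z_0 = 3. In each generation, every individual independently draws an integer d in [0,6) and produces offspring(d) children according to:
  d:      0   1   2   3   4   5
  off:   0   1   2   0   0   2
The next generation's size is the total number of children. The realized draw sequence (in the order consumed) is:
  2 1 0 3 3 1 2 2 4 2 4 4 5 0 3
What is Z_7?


gen 0: Z_0=3, draws=[2, 1, 0], offspring=[2, 1, 0], Z_1=3
gen 1: Z_1=3, draws=[3, 3, 1], offspring=[0, 0, 1], Z_2=1
gen 2: Z_2=1, draws=[2], offspring=[2], Z_3=2
gen 3: Z_3=2, draws=[2, 4], offspring=[2, 0], Z_4=2
gen 4: Z_4=2, draws=[2, 4], offspring=[2, 0], Z_5=2
gen 5: Z_5=2, draws=[4, 5], offspring=[0, 2], Z_6=2
gen 6: Z_6=2, draws=[0, 3], offspring=[0, 0], Z_7=0

0


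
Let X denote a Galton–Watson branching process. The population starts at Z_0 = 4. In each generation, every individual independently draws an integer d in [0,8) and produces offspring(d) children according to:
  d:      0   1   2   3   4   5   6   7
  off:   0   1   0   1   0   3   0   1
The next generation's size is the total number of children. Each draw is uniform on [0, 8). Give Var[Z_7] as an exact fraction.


155244195/67108864

Outcome values over d=0..7: [0, 1, 0, 1, 0, 3, 0, 1]
Σy = 6, Σy² = 12, M = 8
μ = 6/8 = 3/4,  σ² = 12/8 − (3/4)² = 15/16
V_0 = 0, E_0 = 4
V_1 = 15/16·E_0 + (3/4)²·V_0 = 15/4;  E_1 = 3
V_2 = 15/16·E_1 + (3/4)²·V_1 = 315/64;  E_2 = 9/4
V_3 = 15/16·E_2 + (3/4)²·V_2 = 4995/1024;  E_3 = 27/16
V_4 = 15/16·E_3 + (3/4)²·V_3 = 70875/16384;  E_4 = 81/64
V_5 = 15/16·E_4 + (3/4)²·V_4 = 948915/262144;  E_5 = 243/256
V_6 = 15/16·E_5 + (3/4)²·V_5 = 12272715/4194304;  E_6 = 729/1024
V_7 = 15/16·E_6 + (3/4)²·V_6 = 155244195/67108864;  E_7 = 2187/4096


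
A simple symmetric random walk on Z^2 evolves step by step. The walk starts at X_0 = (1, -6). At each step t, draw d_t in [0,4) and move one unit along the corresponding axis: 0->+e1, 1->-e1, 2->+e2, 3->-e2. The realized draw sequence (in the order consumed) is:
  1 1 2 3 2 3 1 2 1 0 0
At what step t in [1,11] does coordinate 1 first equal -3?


9

t=0: X=(1, -6), d=1 → -e1, X_1=(0, -6)
t=1: X=(0, -6), d=1 → -e1, X_2=(-1, -6)
t=2: X=(-1, -6), d=2 → +e2, X_3=(-1, -5)
t=3: X=(-1, -5), d=3 → -e2, X_4=(-1, -6)
t=4: X=(-1, -6), d=2 → +e2, X_5=(-1, -5)
t=5: X=(-1, -5), d=3 → -e2, X_6=(-1, -6)
t=6: X=(-1, -6), d=1 → -e1, X_7=(-2, -6)
t=7: X=(-2, -6), d=2 → +e2, X_8=(-2, -5)
t=8: X=(-2, -5), d=1 → -e1, X_9=(-3, -5)
t=9: X=(-3, -5), d=0 → +e1, X_10=(-2, -5)
t=10: X=(-2, -5), d=0 → +e1, X_11=(-1, -5)


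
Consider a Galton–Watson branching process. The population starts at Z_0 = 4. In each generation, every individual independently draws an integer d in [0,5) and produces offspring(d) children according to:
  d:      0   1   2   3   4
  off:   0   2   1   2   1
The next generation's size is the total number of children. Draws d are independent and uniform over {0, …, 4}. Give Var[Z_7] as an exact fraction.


Outcome values over d=0..4: [0, 2, 1, 2, 1]
Σy = 6, Σy² = 10, M = 5
μ = 6/5 = 6/5,  σ² = 10/5 − (6/5)² = 14/25
V_0 = 0, E_0 = 4
V_1 = 14/25·E_0 + (6/5)²·V_0 = 56/25;  E_1 = 24/5
V_2 = 14/25·E_1 + (6/5)²·V_1 = 3696/625;  E_2 = 144/25
V_3 = 14/25·E_2 + (6/5)²·V_2 = 183456/15625;  E_3 = 864/125
V_4 = 14/25·E_3 + (6/5)²·V_3 = 8116416/390625;  E_4 = 5184/625
V_5 = 14/25·E_4 + (6/5)²·V_4 = 337550976/9765625;  E_5 = 31104/3125
V_6 = 14/25·E_5 + (6/5)²·V_5 = 13512635136/244140625;  E_6 = 186624/15625
V_7 = 14/25·E_6 + (6/5)²·V_6 = 527278864896/6103515625;  E_7 = 1119744/78125

527278864896/6103515625


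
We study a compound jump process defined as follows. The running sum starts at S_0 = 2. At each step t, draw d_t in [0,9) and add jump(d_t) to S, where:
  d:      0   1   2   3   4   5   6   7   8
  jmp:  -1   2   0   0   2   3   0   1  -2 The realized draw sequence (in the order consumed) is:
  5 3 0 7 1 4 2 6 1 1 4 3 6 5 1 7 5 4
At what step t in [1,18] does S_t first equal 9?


t=0: S=2, d=5, jump=3, S_1=5
t=1: S=5, d=3, jump=0, S_2=5
t=2: S=5, d=0, jump=-1, S_3=4
t=3: S=4, d=7, jump=1, S_4=5
t=4: S=5, d=1, jump=2, S_5=7
t=5: S=7, d=4, jump=2, S_6=9
t=6: S=9, d=2, jump=0, S_7=9
t=7: S=9, d=6, jump=0, S_8=9
t=8: S=9, d=1, jump=2, S_9=11
t=9: S=11, d=1, jump=2, S_10=13
t=10: S=13, d=4, jump=2, S_11=15
t=11: S=15, d=3, jump=0, S_12=15
t=12: S=15, d=6, jump=0, S_13=15
t=13: S=15, d=5, jump=3, S_14=18
t=14: S=18, d=1, jump=2, S_15=20
t=15: S=20, d=7, jump=1, S_16=21
t=16: S=21, d=5, jump=3, S_17=24
t=17: S=24, d=4, jump=2, S_18=26

6


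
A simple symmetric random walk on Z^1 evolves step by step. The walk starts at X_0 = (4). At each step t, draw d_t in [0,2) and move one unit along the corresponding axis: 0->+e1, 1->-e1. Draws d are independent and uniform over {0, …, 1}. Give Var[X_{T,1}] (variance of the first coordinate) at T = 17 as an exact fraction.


Outcome values over d=0..1: [1, -1]
Σy = 0, Σy² = 2, M = 2
μ = 0/2 = 0,  σ² = 2/2 − (0)² = 1
Independent increments: Var[X_17] = 17·σ² = 17·(1) = 17

17


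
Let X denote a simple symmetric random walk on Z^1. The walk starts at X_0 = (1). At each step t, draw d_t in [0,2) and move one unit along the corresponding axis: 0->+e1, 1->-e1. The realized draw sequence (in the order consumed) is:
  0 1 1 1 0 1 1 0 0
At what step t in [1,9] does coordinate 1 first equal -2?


7

t=0: X=(1), d=0 → +e1, X_1=(2)
t=1: X=(2), d=1 → -e1, X_2=(1)
t=2: X=(1), d=1 → -e1, X_3=(0)
t=3: X=(0), d=1 → -e1, X_4=(-1)
t=4: X=(-1), d=0 → +e1, X_5=(0)
t=5: X=(0), d=1 → -e1, X_6=(-1)
t=6: X=(-1), d=1 → -e1, X_7=(-2)
t=7: X=(-2), d=0 → +e1, X_8=(-1)
t=8: X=(-1), d=0 → +e1, X_9=(0)


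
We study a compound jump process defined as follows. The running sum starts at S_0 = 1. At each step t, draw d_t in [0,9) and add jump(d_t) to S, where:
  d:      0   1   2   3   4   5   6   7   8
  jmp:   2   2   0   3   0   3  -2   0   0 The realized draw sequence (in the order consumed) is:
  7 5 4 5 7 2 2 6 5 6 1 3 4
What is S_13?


t=0: S=1, d=7, jump=0, S_1=1
t=1: S=1, d=5, jump=3, S_2=4
t=2: S=4, d=4, jump=0, S_3=4
t=3: S=4, d=5, jump=3, S_4=7
t=4: S=7, d=7, jump=0, S_5=7
t=5: S=7, d=2, jump=0, S_6=7
t=6: S=7, d=2, jump=0, S_7=7
t=7: S=7, d=6, jump=-2, S_8=5
t=8: S=5, d=5, jump=3, S_9=8
t=9: S=8, d=6, jump=-2, S_10=6
t=10: S=6, d=1, jump=2, S_11=8
t=11: S=8, d=3, jump=3, S_12=11
t=12: S=11, d=4, jump=0, S_13=11

11


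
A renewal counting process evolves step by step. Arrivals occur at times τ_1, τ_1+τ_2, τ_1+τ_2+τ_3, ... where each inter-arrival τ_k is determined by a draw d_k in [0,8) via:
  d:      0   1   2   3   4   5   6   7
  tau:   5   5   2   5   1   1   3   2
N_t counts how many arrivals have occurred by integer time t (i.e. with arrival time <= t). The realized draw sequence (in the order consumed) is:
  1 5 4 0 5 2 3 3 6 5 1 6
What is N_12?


4

draw d_1=1: τ_1=5, arrival time A_1=5
draw d_2=5: τ_2=1, arrival time A_2=6
draw d_3=4: τ_3=1, arrival time A_3=7
draw d_4=0: τ_4=5, arrival time A_4=12
draw d_5=5: τ_5=1, arrival time A_5=13
draw d_6=2: τ_6=2, arrival time A_6=15
draw d_7=3: τ_7=5, arrival time A_7=20
draw d_8=3: τ_8=5, arrival time A_8=25
draw d_9=6: τ_9=3, arrival time A_9=28
draw d_10=5: τ_10=1, arrival time A_10=29
draw d_11=1: τ_11=5, arrival time A_11=34
draw d_12=6: τ_12=3, arrival time A_12=37
N_t over t=0..12: 0:0 1:0 2:0 3:0 4:0 5:1 6:2 7:3 8:3 9:3 10:3 11:3 12:4


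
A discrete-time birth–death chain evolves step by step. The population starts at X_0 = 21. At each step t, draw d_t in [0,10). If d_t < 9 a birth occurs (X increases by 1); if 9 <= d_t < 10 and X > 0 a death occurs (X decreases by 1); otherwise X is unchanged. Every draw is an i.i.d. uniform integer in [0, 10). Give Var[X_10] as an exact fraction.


18/5

X can drop by at most 1 per step and X_0 = 21 > T = 10, so X_t >= 21 − t >= 11 > 0 for every t <= 10: the floor at 0 (the 'and X > 0' condition) never binds. Hence X_10 = X_0 + Σ_{t<10} Y_t with i.i.d. increments Y_t = y(d_t) ∈ {+1, −1, 0}.
Outcome values over d=0..9: [1, 1, 1, 1, 1, 1, 1, 1, 1, -1]
Σy = 8, Σy² = 10, M = 10
μ = 8/10 = 4/5,  σ² = 10/10 − (4/5)² = 9/25
Independent increments: Var[X_10] = 10·σ² = 10·(9/25) = 18/5


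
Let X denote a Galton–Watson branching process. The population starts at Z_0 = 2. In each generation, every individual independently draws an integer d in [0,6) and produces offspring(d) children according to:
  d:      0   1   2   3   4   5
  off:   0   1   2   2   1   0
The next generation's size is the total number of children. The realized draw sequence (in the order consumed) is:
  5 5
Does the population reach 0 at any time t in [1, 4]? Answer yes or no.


yes

gen 0: Z_0=2, draws=[5, 5], offspring=[0, 0], Z_1=0
gen 1: Z_1=0, draws=[], offspring=[], Z_2=0
gen 2: Z_2=0, draws=[], offspring=[], Z_3=0
gen 3: Z_3=0, draws=[], offspring=[], Z_4=0


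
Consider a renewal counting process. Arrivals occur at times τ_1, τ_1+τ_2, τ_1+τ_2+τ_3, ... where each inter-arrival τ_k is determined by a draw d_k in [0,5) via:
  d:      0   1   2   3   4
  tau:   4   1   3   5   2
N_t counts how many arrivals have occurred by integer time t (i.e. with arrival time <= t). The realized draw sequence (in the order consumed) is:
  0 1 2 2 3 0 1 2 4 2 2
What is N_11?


draw d_1=0: τ_1=4, arrival time A_1=4
draw d_2=1: τ_2=1, arrival time A_2=5
draw d_3=2: τ_3=3, arrival time A_3=8
draw d_4=2: τ_4=3, arrival time A_4=11
draw d_5=3: τ_5=5, arrival time A_5=16
draw d_6=0: τ_6=4, arrival time A_6=20
draw d_7=1: τ_7=1, arrival time A_7=21
draw d_8=2: τ_8=3, arrival time A_8=24
draw d_9=4: τ_9=2, arrival time A_9=26
draw d_10=2: τ_10=3, arrival time A_10=29
draw d_11=2: τ_11=3, arrival time A_11=32
N_t over t=0..11: 0:0 1:0 2:0 3:0 4:1 5:2 6:2 7:2 8:3 9:3 10:3 11:4

4


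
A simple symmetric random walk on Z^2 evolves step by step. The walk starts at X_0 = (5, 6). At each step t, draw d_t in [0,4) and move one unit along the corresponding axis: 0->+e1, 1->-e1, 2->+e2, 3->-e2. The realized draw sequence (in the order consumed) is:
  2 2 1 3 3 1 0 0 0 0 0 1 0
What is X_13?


t=0: X=(5, 6), d=2 → +e2, X_1=(5, 7)
t=1: X=(5, 7), d=2 → +e2, X_2=(5, 8)
t=2: X=(5, 8), d=1 → -e1, X_3=(4, 8)
t=3: X=(4, 8), d=3 → -e2, X_4=(4, 7)
t=4: X=(4, 7), d=3 → -e2, X_5=(4, 6)
t=5: X=(4, 6), d=1 → -e1, X_6=(3, 6)
t=6: X=(3, 6), d=0 → +e1, X_7=(4, 6)
t=7: X=(4, 6), d=0 → +e1, X_8=(5, 6)
t=8: X=(5, 6), d=0 → +e1, X_9=(6, 6)
t=9: X=(6, 6), d=0 → +e1, X_10=(7, 6)
t=10: X=(7, 6), d=0 → +e1, X_11=(8, 6)
t=11: X=(8, 6), d=1 → -e1, X_12=(7, 6)
t=12: X=(7, 6), d=0 → +e1, X_13=(8, 6)

(8, 6)


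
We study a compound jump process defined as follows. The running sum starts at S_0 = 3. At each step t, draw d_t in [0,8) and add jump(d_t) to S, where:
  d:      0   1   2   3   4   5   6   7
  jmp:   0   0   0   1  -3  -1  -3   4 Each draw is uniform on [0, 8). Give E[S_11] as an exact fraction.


1/4

Outcome values over d=0..7: [0, 0, 0, 1, -3, -1, -3, 4]
Σy = -2, Σy² = 36, M = 8
μ = -2/8 = -1/4,  σ² = 36/8 − (-1/4)² = 71/16
E[S_11] = 3 + 11·(-1/4) = 1/4


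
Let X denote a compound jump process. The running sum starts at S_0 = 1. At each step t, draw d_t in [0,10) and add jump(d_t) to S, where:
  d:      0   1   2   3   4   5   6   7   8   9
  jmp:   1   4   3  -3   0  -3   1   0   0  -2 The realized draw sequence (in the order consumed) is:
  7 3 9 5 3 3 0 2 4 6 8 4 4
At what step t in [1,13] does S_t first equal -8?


t=0: S=1, d=7, jump=0, S_1=1
t=1: S=1, d=3, jump=-3, S_2=-2
t=2: S=-2, d=9, jump=-2, S_3=-4
t=3: S=-4, d=5, jump=-3, S_4=-7
t=4: S=-7, d=3, jump=-3, S_5=-10
t=5: S=-10, d=3, jump=-3, S_6=-13
t=6: S=-13, d=0, jump=1, S_7=-12
t=7: S=-12, d=2, jump=3, S_8=-9
t=8: S=-9, d=4, jump=0, S_9=-9
t=9: S=-9, d=6, jump=1, S_10=-8
t=10: S=-8, d=8, jump=0, S_11=-8
t=11: S=-8, d=4, jump=0, S_12=-8
t=12: S=-8, d=4, jump=0, S_13=-8

10


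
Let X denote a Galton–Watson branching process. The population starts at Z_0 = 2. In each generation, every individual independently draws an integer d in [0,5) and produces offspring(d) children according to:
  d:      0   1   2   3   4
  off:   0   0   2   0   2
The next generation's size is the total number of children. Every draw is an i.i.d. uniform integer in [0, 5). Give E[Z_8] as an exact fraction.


131072/390625

Outcome values over d=0..4: [0, 0, 2, 0, 2]
Σy = 4, Σy² = 8, M = 5
μ = 4/5 = 4/5,  σ² = 8/5 − (4/5)² = 24/25
E[Z_0] = 2
E[Z_1] = 4/5·E[Z_0] = 8/5
E[Z_2] = 4/5·E[Z_1] = 32/25
E[Z_3] = 4/5·E[Z_2] = 128/125
E[Z_4] = 4/5·E[Z_3] = 512/625
E[Z_5] = 4/5·E[Z_4] = 2048/3125
E[Z_6] = 4/5·E[Z_5] = 8192/15625
E[Z_7] = 4/5·E[Z_6] = 32768/78125
E[Z_8] = 4/5·E[Z_7] = 131072/390625


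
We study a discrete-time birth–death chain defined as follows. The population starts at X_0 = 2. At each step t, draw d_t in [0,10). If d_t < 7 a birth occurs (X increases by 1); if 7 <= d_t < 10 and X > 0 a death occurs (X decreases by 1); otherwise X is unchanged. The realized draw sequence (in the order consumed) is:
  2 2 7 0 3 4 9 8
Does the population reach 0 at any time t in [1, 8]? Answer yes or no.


no

t=0: X=2, d=2 → birth, X_1=3
t=1: X=3, d=2 → birth, X_2=4
t=2: X=4, d=7 → death, X_3=3
t=3: X=3, d=0 → birth, X_4=4
t=4: X=4, d=3 → birth, X_5=5
t=5: X=5, d=4 → birth, X_6=6
t=6: X=6, d=9 → death, X_7=5
t=7: X=5, d=8 → death, X_8=4


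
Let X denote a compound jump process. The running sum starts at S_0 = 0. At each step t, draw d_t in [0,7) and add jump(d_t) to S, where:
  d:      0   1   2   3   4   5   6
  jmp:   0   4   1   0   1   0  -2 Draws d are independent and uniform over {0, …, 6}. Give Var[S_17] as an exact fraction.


2346/49

Outcome values over d=0..6: [0, 4, 1, 0, 1, 0, -2]
Σy = 4, Σy² = 22, M = 7
μ = 4/7 = 4/7,  σ² = 22/7 − (4/7)² = 138/49
Independent increments: Var[S_17] = 17·σ² = 17·(138/49) = 2346/49


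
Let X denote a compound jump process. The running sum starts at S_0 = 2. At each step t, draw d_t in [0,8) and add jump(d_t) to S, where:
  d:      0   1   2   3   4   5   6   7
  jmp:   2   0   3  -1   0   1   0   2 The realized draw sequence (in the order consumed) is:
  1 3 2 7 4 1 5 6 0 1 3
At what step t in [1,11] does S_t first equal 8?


t=0: S=2, d=1, jump=0, S_1=2
t=1: S=2, d=3, jump=-1, S_2=1
t=2: S=1, d=2, jump=3, S_3=4
t=3: S=4, d=7, jump=2, S_4=6
t=4: S=6, d=4, jump=0, S_5=6
t=5: S=6, d=1, jump=0, S_6=6
t=6: S=6, d=5, jump=1, S_7=7
t=7: S=7, d=6, jump=0, S_8=7
t=8: S=7, d=0, jump=2, S_9=9
t=9: S=9, d=1, jump=0, S_10=9
t=10: S=9, d=3, jump=-1, S_11=8

11


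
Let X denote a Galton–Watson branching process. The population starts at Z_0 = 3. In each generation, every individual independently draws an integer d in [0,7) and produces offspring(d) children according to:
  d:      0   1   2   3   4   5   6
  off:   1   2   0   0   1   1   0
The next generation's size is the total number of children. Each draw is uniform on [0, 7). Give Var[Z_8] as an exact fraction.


15114870000000/33232930569601

Outcome values over d=0..6: [1, 2, 0, 0, 1, 1, 0]
Σy = 5, Σy² = 7, M = 7
μ = 5/7 = 5/7,  σ² = 7/7 − (5/7)² = 24/49
V_0 = 0, E_0 = 3
V_1 = 24/49·E_0 + (5/7)²·V_0 = 72/49;  E_1 = 15/7
V_2 = 24/49·E_1 + (5/7)²·V_1 = 4320/2401;  E_2 = 75/49
V_3 = 24/49·E_2 + (5/7)²·V_2 = 196200/117649;  E_3 = 375/343
V_4 = 24/49·E_3 + (5/7)²·V_3 = 7992000/5764801;  E_4 = 1875/2401
V_5 = 24/49·E_4 + (5/7)²·V_4 = 307845000/282475249;  E_5 = 9375/16807
V_6 = 24/49·E_5 + (5/7)²·V_5 = 11477700000/13841287201;  E_6 = 46875/117649
V_7 = 24/49·E_6 + (5/7)²·V_6 = 419297625000/678223072849;  E_7 = 234375/823543
V_8 = 24/49·E_7 + (5/7)²·V_7 = 15114870000000/33232930569601;  E_8 = 1171875/5764801


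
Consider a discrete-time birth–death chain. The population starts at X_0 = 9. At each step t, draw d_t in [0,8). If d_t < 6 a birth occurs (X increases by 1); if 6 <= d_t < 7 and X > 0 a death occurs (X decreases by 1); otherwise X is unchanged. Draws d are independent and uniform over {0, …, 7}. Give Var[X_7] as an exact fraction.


X can drop by at most 1 per step and X_0 = 9 > T = 7, so X_t >= 9 − t >= 2 > 0 for every t <= 7: the floor at 0 (the 'and X > 0' condition) never binds. Hence X_7 = X_0 + Σ_{t<7} Y_t with i.i.d. increments Y_t = y(d_t) ∈ {+1, −1, 0}.
Outcome values over d=0..7: [1, 1, 1, 1, 1, 1, -1, 0]
Σy = 5, Σy² = 7, M = 8
μ = 5/8 = 5/8,  σ² = 7/8 − (5/8)² = 31/64
Independent increments: Var[X_7] = 7·σ² = 7·(31/64) = 217/64

217/64


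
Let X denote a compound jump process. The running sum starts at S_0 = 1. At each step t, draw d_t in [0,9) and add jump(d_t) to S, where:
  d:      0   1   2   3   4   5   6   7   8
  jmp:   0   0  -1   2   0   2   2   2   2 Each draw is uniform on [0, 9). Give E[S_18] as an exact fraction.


19

Outcome values over d=0..8: [0, 0, -1, 2, 0, 2, 2, 2, 2]
Σy = 9, Σy² = 21, M = 9
μ = 9/9 = 1,  σ² = 21/9 − (1)² = 4/3
E[S_18] = 1 + 18·(1) = 19


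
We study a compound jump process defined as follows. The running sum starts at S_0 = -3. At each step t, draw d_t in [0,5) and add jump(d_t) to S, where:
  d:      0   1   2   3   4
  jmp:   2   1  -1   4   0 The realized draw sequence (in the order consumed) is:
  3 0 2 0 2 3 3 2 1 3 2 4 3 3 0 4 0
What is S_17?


t=0: S=-3, d=3, jump=4, S_1=1
t=1: S=1, d=0, jump=2, S_2=3
t=2: S=3, d=2, jump=-1, S_3=2
t=3: S=2, d=0, jump=2, S_4=4
t=4: S=4, d=2, jump=-1, S_5=3
t=5: S=3, d=3, jump=4, S_6=7
t=6: S=7, d=3, jump=4, S_7=11
t=7: S=11, d=2, jump=-1, S_8=10
t=8: S=10, d=1, jump=1, S_9=11
t=9: S=11, d=3, jump=4, S_10=15
t=10: S=15, d=2, jump=-1, S_11=14
t=11: S=14, d=4, jump=0, S_12=14
t=12: S=14, d=3, jump=4, S_13=18
t=13: S=18, d=3, jump=4, S_14=22
t=14: S=22, d=0, jump=2, S_15=24
t=15: S=24, d=4, jump=0, S_16=24
t=16: S=24, d=0, jump=2, S_17=26

26


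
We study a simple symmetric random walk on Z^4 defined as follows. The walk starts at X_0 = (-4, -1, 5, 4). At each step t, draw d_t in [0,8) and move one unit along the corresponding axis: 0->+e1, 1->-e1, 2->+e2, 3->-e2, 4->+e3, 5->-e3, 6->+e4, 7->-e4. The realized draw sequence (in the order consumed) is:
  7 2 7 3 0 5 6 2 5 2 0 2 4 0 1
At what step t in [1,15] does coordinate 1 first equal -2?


t=0: X=(-4, -1, 5, 4), d=7 → -e4, X_1=(-4, -1, 5, 3)
t=1: X=(-4, -1, 5, 3), d=2 → +e2, X_2=(-4, 0, 5, 3)
t=2: X=(-4, 0, 5, 3), d=7 → -e4, X_3=(-4, 0, 5, 2)
t=3: X=(-4, 0, 5, 2), d=3 → -e2, X_4=(-4, -1, 5, 2)
t=4: X=(-4, -1, 5, 2), d=0 → +e1, X_5=(-3, -1, 5, 2)
t=5: X=(-3, -1, 5, 2), d=5 → -e3, X_6=(-3, -1, 4, 2)
t=6: X=(-3, -1, 4, 2), d=6 → +e4, X_7=(-3, -1, 4, 3)
t=7: X=(-3, -1, 4, 3), d=2 → +e2, X_8=(-3, 0, 4, 3)
t=8: X=(-3, 0, 4, 3), d=5 → -e3, X_9=(-3, 0, 3, 3)
t=9: X=(-3, 0, 3, 3), d=2 → +e2, X_10=(-3, 1, 3, 3)
t=10: X=(-3, 1, 3, 3), d=0 → +e1, X_11=(-2, 1, 3, 3)
t=11: X=(-2, 1, 3, 3), d=2 → +e2, X_12=(-2, 2, 3, 3)
t=12: X=(-2, 2, 3, 3), d=4 → +e3, X_13=(-2, 2, 4, 3)
t=13: X=(-2, 2, 4, 3), d=0 → +e1, X_14=(-1, 2, 4, 3)
t=14: X=(-1, 2, 4, 3), d=1 → -e1, X_15=(-2, 2, 4, 3)

11


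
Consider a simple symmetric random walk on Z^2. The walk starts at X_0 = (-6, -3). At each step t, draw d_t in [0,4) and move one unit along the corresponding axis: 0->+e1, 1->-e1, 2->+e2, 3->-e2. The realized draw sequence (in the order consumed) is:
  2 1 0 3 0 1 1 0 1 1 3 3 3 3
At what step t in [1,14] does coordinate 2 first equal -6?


t=0: X=(-6, -3), d=2 → +e2, X_1=(-6, -2)
t=1: X=(-6, -2), d=1 → -e1, X_2=(-7, -2)
t=2: X=(-7, -2), d=0 → +e1, X_3=(-6, -2)
t=3: X=(-6, -2), d=3 → -e2, X_4=(-6, -3)
t=4: X=(-6, -3), d=0 → +e1, X_5=(-5, -3)
t=5: X=(-5, -3), d=1 → -e1, X_6=(-6, -3)
t=6: X=(-6, -3), d=1 → -e1, X_7=(-7, -3)
t=7: X=(-7, -3), d=0 → +e1, X_8=(-6, -3)
t=8: X=(-6, -3), d=1 → -e1, X_9=(-7, -3)
t=9: X=(-7, -3), d=1 → -e1, X_10=(-8, -3)
t=10: X=(-8, -3), d=3 → -e2, X_11=(-8, -4)
t=11: X=(-8, -4), d=3 → -e2, X_12=(-8, -5)
t=12: X=(-8, -5), d=3 → -e2, X_13=(-8, -6)
t=13: X=(-8, -6), d=3 → -e2, X_14=(-8, -7)

13


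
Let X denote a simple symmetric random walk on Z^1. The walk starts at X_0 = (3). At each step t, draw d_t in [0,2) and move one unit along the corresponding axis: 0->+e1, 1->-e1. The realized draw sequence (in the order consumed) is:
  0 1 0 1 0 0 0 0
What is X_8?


(7)

t=0: X=(3), d=0 → +e1, X_1=(4)
t=1: X=(4), d=1 → -e1, X_2=(3)
t=2: X=(3), d=0 → +e1, X_3=(4)
t=3: X=(4), d=1 → -e1, X_4=(3)
t=4: X=(3), d=0 → +e1, X_5=(4)
t=5: X=(4), d=0 → +e1, X_6=(5)
t=6: X=(5), d=0 → +e1, X_7=(6)
t=7: X=(6), d=0 → +e1, X_8=(7)


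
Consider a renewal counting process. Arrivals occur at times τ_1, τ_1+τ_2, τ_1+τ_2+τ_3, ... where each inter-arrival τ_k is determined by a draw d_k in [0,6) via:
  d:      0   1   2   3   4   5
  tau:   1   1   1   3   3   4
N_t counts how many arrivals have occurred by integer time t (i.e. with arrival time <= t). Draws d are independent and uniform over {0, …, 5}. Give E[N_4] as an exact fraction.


Inter-arrival values over d=0..5: [1, 1, 1, 3, 3, 4]
Each d has probability 1/6, so the pmf of τ is: f(1) = 1/2, f(3) = 1/3, f(4) = 1/6
Renewal equation for m(n) = E[N_n]: condition on τ_1 = k (if k <= n, one arrival plus a fresh copy on the remaining n−k steps): m(n) = F(n) + Σ_{k<=n} f(k)·m(n−k), where F(n) = P(τ <= n) and m(0) = 0
m(1) = F(1) = 1/2
m(2) = F(2) + f(1)·m(1) = 1/2 + 1/2·1/2 = 3/4
m(3) = F(3) + f(1)·m(2) = 5/6 + 1/2·3/4 = 29/24
m(4) = F(4) + f(1)·m(3) + f(3)·m(1) = 1 + 1/2·29/24 + 1/3·1/2 = 85/48
E[N_4] = m(4) = 85/48

85/48


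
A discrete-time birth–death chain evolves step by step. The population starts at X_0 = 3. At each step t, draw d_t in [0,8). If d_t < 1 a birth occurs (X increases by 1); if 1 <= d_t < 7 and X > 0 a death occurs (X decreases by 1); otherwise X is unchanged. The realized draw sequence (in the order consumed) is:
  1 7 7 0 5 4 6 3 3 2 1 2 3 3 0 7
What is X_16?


1

t=0: X=3, d=1 → death, X_1=2
t=1: X=2, d=7 → hold, X_2=2
t=2: X=2, d=7 → hold, X_3=2
t=3: X=2, d=0 → birth, X_4=3
t=4: X=3, d=5 → death, X_5=2
t=5: X=2, d=4 → death, X_6=1
t=6: X=1, d=6 → death, X_7=0
t=7: X=0, d=3 → hold, X_8=0
t=8: X=0, d=3 → hold, X_9=0
t=9: X=0, d=2 → hold, X_10=0
t=10: X=0, d=1 → hold, X_11=0
t=11: X=0, d=2 → hold, X_12=0
t=12: X=0, d=3 → hold, X_13=0
t=13: X=0, d=3 → hold, X_14=0
t=14: X=0, d=0 → birth, X_15=1
t=15: X=1, d=7 → hold, X_16=1


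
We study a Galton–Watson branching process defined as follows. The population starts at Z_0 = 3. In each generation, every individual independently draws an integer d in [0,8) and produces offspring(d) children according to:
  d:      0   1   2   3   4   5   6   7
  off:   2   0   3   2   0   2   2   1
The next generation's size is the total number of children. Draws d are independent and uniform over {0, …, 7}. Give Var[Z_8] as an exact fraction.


Outcome values over d=0..7: [2, 0, 3, 2, 0, 2, 2, 1]
Σy = 12, Σy² = 26, M = 8
μ = 12/8 = 3/2,  σ² = 26/8 − (3/2)² = 1
V_0 = 0, E_0 = 3
V_1 = 1·E_0 + (3/2)²·V_0 = 3;  E_1 = 9/2
V_2 = 1·E_1 + (3/2)²·V_1 = 45/4;  E_2 = 27/4
V_3 = 1·E_2 + (3/2)²·V_2 = 513/16;  E_3 = 81/8
V_4 = 1·E_3 + (3/2)²·V_3 = 5265/64;  E_4 = 243/16
V_5 = 1·E_4 + (3/2)²·V_4 = 51273/256;  E_5 = 729/32
V_6 = 1·E_5 + (3/2)²·V_5 = 484785/1024;  E_6 = 2187/64
V_7 = 1·E_6 + (3/2)²·V_6 = 4503033/4096;  E_7 = 6561/128
V_8 = 1·E_7 + (3/2)²·V_7 = 41367105/16384;  E_8 = 19683/256

41367105/16384


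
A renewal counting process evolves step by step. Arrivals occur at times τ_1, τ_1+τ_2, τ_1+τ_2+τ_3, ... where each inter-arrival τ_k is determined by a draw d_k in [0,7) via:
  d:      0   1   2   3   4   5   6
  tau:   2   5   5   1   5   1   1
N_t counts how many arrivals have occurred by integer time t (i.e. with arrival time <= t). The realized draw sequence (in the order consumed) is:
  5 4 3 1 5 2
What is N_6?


2

draw d_1=5: τ_1=1, arrival time A_1=1
draw d_2=4: τ_2=5, arrival time A_2=6
draw d_3=3: τ_3=1, arrival time A_3=7
draw d_4=1: τ_4=5, arrival time A_4=12
draw d_5=5: τ_5=1, arrival time A_5=13
draw d_6=2: τ_6=5, arrival time A_6=18
N_t over t=0..6: 0:0 1:1 2:1 3:1 4:1 5:1 6:2


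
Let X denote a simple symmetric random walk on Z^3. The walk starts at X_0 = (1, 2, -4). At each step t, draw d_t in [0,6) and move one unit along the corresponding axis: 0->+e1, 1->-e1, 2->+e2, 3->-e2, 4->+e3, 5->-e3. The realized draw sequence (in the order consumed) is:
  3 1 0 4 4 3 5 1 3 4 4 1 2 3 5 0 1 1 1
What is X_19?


t=0: X=(1, 2, -4), d=3 → -e2, X_1=(1, 1, -4)
t=1: X=(1, 1, -4), d=1 → -e1, X_2=(0, 1, -4)
t=2: X=(0, 1, -4), d=0 → +e1, X_3=(1, 1, -4)
t=3: X=(1, 1, -4), d=4 → +e3, X_4=(1, 1, -3)
t=4: X=(1, 1, -3), d=4 → +e3, X_5=(1, 1, -2)
t=5: X=(1, 1, -2), d=3 → -e2, X_6=(1, 0, -2)
t=6: X=(1, 0, -2), d=5 → -e3, X_7=(1, 0, -3)
t=7: X=(1, 0, -3), d=1 → -e1, X_8=(0, 0, -3)
t=8: X=(0, 0, -3), d=3 → -e2, X_9=(0, -1, -3)
t=9: X=(0, -1, -3), d=4 → +e3, X_10=(0, -1, -2)
t=10: X=(0, -1, -2), d=4 → +e3, X_11=(0, -1, -1)
t=11: X=(0, -1, -1), d=1 → -e1, X_12=(-1, -1, -1)
t=12: X=(-1, -1, -1), d=2 → +e2, X_13=(-1, 0, -1)
t=13: X=(-1, 0, -1), d=3 → -e2, X_14=(-1, -1, -1)
t=14: X=(-1, -1, -1), d=5 → -e3, X_15=(-1, -1, -2)
t=15: X=(-1, -1, -2), d=0 → +e1, X_16=(0, -1, -2)
t=16: X=(0, -1, -2), d=1 → -e1, X_17=(-1, -1, -2)
t=17: X=(-1, -1, -2), d=1 → -e1, X_18=(-2, -1, -2)
t=18: X=(-2, -1, -2), d=1 → -e1, X_19=(-3, -1, -2)

(-3, -1, -2)


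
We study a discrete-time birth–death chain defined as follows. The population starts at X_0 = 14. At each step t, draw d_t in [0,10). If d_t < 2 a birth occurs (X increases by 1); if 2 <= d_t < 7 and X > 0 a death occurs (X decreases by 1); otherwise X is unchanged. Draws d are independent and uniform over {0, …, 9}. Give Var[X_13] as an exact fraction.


X can drop by at most 1 per step and X_0 = 14 > T = 13, so X_t >= 14 − t >= 1 > 0 for every t <= 13: the floor at 0 (the 'and X > 0' condition) never binds. Hence X_13 = X_0 + Σ_{t<13} Y_t with i.i.d. increments Y_t = y(d_t) ∈ {+1, −1, 0}.
Outcome values over d=0..9: [1, 1, -1, -1, -1, -1, -1, 0, 0, 0]
Σy = -3, Σy² = 7, M = 10
μ = -3/10 = -3/10,  σ² = 7/10 − (-3/10)² = 61/100
Independent increments: Var[X_13] = 13·σ² = 13·(61/100) = 793/100

793/100
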